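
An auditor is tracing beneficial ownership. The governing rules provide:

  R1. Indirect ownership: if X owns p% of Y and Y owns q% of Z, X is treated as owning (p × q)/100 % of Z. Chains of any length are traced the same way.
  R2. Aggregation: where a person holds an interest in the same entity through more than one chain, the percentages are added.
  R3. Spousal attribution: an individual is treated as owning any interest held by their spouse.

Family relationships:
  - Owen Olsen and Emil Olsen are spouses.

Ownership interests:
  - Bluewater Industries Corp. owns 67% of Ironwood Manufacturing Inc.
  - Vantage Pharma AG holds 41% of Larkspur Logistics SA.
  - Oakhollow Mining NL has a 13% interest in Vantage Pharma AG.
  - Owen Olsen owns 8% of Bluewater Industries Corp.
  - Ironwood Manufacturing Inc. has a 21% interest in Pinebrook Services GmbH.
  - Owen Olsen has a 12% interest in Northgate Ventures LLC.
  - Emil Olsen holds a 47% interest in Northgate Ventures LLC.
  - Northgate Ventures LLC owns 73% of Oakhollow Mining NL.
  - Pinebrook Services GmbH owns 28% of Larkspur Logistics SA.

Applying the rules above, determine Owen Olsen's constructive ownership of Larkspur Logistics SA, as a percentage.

2.610799%

By spousal attribution (R3), Owen Olsen is treated as also owning Emil Olsen's interest in Northgate Ventures LLC, giving 12% + 47% = 59%.
Chain via Northgate Ventures LLC → Oakhollow Mining NL → Vantage Pharma AG (R1): 59% × 73% × 13% × 41% = 2.295631% of Larkspur Logistics SA.
Chain via Bluewater Industries Corp. → Ironwood Manufacturing Inc. → Pinebrook Services GmbH (R1): 8% × 67% × 21% × 28% = 0.315168% of Larkspur Logistics SA.
Aggregating (R2): 2.295631% + 0.315168% = 2.610799%.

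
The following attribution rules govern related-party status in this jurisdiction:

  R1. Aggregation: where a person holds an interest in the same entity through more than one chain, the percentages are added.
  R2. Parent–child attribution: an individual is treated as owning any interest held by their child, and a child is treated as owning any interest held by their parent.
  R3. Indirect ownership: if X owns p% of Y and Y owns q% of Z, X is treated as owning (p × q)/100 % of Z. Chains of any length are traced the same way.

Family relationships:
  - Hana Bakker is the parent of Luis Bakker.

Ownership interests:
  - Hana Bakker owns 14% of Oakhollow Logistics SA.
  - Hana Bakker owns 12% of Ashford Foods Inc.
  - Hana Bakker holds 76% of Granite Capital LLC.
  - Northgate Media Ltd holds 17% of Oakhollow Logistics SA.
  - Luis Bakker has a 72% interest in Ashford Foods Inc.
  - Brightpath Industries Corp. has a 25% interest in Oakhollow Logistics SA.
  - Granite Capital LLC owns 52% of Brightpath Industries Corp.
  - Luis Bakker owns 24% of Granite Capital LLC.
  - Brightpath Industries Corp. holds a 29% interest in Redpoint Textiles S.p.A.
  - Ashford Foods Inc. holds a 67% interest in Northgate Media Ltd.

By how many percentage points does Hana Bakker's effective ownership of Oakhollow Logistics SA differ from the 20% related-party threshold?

16.5676

By parent–child attribution (R2), Hana Bakker is treated as also owning Luis Bakker's interest in Granite Capital LLC, giving 76% + 24% = 100%.
By parent–child attribution (R2), Hana Bakker is treated as also owning Luis Bakker's interest in Ashford Foods Inc, giving 12% + 72% = 84%.
Chain via Granite Capital LLC → Brightpath Industries Corp. (R3): 100% × 52% × 25% = 13% of Oakhollow Logistics SA.
Chain via Ashford Foods Inc. → Northgate Media Ltd (R3): 84% × 67% × 17% = 9.5676% of Oakhollow Logistics SA.
Direct interest in Oakhollow Logistics SA: 14%.
Aggregating (R1): 13% + 9.5676% + 14% = 36.5676%.
36.5676% exceeds the 20% threshold by 16.5676 percentage points.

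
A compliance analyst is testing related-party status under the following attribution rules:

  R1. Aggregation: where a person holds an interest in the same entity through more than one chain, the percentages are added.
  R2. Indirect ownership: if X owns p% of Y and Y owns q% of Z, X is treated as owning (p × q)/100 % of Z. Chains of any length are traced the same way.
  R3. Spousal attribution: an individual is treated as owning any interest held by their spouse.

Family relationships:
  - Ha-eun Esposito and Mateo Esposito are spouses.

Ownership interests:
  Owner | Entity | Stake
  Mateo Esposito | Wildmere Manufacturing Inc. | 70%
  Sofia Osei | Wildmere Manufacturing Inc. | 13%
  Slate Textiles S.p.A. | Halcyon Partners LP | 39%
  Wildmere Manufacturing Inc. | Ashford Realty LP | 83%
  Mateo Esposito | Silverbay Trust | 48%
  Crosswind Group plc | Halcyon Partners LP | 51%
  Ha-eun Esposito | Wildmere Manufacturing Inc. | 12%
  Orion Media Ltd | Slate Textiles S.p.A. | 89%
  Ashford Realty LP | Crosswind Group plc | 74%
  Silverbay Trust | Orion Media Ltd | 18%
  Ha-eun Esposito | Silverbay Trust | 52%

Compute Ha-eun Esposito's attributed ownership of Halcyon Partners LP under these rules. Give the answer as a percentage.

31.933644%

By spousal attribution (R3), Ha-eun Esposito is treated as also owning Mateo Esposito's interest in Wildmere Manufacturing Inc, giving 12% + 70% = 82%.
By spousal attribution (R3), Ha-eun Esposito is treated as also owning Mateo Esposito's interest in Silverbay Trust, giving 52% + 48% = 100%.
Chain via Wildmere Manufacturing Inc. → Ashford Realty LP → Crosswind Group plc (R2): 82% × 83% × 74% × 51% = 25.685844% of Halcyon Partners LP.
Chain via Silverbay Trust → Orion Media Ltd → Slate Textiles S.p.A. (R2): 100% × 18% × 89% × 39% = 6.2478% of Halcyon Partners LP.
Aggregating (R1): 25.685844% + 6.2478% = 31.933644%.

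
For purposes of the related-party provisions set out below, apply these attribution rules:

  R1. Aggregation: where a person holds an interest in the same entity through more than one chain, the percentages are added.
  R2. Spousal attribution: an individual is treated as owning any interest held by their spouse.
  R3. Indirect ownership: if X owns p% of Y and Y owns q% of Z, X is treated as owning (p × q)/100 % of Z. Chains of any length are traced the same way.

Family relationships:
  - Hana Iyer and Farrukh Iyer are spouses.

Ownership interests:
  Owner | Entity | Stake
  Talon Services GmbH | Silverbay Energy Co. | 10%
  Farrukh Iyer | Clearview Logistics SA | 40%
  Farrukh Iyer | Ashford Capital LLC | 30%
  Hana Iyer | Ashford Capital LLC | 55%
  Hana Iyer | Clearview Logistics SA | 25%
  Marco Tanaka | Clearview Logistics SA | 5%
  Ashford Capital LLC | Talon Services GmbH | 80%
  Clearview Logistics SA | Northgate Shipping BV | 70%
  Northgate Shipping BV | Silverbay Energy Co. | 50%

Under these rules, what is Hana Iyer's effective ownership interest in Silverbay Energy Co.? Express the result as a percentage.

By spousal attribution (R2), Hana Iyer is treated as also owning Farrukh Iyer's interest in Clearview Logistics SA, giving 25% + 40% = 65%.
By spousal attribution (R2), Hana Iyer is treated as also owning Farrukh Iyer's interest in Ashford Capital LLC, giving 55% + 30% = 85%.
Chain via Clearview Logistics SA → Northgate Shipping BV (R3): 65% × 70% × 50% = 22.75% of Silverbay Energy Co.
Chain via Ashford Capital LLC → Talon Services GmbH (R3): 85% × 80% × 10% = 6.8% of Silverbay Energy Co.
Aggregating (R1): 22.75% + 6.8% = 29.55%.

29.55%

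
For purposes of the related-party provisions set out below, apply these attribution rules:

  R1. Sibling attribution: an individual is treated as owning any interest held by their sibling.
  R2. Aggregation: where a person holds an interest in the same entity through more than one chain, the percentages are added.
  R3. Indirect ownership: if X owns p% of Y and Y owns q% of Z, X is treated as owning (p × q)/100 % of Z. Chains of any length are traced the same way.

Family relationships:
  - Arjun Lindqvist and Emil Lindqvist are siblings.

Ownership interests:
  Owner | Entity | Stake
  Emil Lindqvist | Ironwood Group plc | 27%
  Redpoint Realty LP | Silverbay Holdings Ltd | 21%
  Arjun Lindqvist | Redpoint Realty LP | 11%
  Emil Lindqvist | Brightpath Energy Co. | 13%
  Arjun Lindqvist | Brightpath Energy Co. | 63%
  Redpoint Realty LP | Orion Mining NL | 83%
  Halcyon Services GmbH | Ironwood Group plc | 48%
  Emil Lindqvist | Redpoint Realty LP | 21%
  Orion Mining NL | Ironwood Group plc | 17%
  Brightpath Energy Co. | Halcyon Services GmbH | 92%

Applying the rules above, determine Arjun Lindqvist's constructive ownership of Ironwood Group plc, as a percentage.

65.0768%

By sibling attribution (R1), Arjun Lindqvist is treated as also owning Emil Lindqvist's interest in Brightpath Energy Co, giving 63% + 13% = 76%.
By sibling attribution (R1), Arjun Lindqvist is treated as also owning Emil Lindqvist's interest in Redpoint Realty LP, giving 11% + 21% = 32%.
By sibling attribution (R1), Arjun Lindqvist is treated as owning Emil Lindqvist's 27% interest in Ironwood Group plc.
Chain via Brightpath Energy Co. → Halcyon Services GmbH (R3): 76% × 92% × 48% = 33.5616% of Ironwood Group plc.
Chain via Redpoint Realty LP → Orion Mining NL (R3): 32% × 83% × 17% = 4.5152% of Ironwood Group plc.
Direct interest in Ironwood Group plc: 27%.
Aggregating (R2): 33.5616% + 4.5152% + 27% = 65.0768%.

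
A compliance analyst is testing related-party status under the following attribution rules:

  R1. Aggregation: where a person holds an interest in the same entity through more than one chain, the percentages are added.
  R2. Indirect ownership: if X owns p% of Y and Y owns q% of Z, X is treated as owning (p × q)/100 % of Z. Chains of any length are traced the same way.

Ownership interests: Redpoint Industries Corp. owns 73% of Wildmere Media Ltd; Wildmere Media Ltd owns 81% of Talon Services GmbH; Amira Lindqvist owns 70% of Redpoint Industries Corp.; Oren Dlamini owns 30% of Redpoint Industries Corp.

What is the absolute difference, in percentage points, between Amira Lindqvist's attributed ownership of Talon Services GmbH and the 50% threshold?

Chain via Redpoint Industries Corp. → Wildmere Media Ltd (R2): 70% × 73% × 81% = 41.391% of Talon Services GmbH.
41.391% falls short of the 50% threshold by 8.609 percentage points.

8.609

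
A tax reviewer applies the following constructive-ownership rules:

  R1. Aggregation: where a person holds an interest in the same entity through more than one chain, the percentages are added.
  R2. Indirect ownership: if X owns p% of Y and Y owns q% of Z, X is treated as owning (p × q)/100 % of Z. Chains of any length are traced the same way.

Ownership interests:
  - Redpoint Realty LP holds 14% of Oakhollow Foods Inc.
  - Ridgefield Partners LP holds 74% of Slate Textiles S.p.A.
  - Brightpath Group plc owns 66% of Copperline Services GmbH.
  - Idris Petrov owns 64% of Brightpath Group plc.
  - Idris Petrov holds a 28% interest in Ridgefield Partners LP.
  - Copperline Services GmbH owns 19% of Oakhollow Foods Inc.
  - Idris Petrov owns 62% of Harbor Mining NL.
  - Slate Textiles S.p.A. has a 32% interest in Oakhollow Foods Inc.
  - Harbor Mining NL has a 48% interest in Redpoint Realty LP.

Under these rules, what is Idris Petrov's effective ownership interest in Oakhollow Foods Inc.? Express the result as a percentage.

18.8224%

Chain via Harbor Mining NL → Redpoint Realty LP (R2): 62% × 48% × 14% = 4.1664% of Oakhollow Foods Inc.
Chain via Ridgefield Partners LP → Slate Textiles S.p.A. (R2): 28% × 74% × 32% = 6.6304% of Oakhollow Foods Inc.
Chain via Brightpath Group plc → Copperline Services GmbH (R2): 64% × 66% × 19% = 8.0256% of Oakhollow Foods Inc.
Aggregating (R1): 4.1664% + 6.6304% + 8.0256% = 18.8224%.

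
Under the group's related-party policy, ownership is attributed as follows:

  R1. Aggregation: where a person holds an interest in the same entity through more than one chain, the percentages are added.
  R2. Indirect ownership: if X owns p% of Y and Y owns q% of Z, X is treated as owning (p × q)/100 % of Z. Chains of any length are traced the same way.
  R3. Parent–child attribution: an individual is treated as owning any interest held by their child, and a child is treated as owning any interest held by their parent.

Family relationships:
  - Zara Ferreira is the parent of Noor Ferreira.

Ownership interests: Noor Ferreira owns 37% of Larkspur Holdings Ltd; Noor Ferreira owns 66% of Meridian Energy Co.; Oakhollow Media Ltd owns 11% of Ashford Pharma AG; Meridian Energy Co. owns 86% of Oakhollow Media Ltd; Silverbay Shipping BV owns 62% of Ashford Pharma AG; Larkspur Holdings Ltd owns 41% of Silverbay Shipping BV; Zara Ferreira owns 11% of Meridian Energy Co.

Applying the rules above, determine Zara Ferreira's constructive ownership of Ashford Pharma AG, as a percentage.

16.6896%

By parent–child attribution (R3), Zara Ferreira is treated as also owning Noor Ferreira's interest in Meridian Energy Co, giving 11% + 66% = 77%.
By parent–child attribution (R3), Zara Ferreira is treated as owning Noor Ferreira's 37% interest in Larkspur Holdings Ltd.
Chain via Meridian Energy Co. → Oakhollow Media Ltd (R2): 77% × 86% × 11% = 7.2842% of Ashford Pharma AG.
Chain via Larkspur Holdings Ltd → Silverbay Shipping BV (R2): 37% × 41% × 62% = 9.4054% of Ashford Pharma AG.
Aggregating (R1): 7.2842% + 9.4054% = 16.6896%.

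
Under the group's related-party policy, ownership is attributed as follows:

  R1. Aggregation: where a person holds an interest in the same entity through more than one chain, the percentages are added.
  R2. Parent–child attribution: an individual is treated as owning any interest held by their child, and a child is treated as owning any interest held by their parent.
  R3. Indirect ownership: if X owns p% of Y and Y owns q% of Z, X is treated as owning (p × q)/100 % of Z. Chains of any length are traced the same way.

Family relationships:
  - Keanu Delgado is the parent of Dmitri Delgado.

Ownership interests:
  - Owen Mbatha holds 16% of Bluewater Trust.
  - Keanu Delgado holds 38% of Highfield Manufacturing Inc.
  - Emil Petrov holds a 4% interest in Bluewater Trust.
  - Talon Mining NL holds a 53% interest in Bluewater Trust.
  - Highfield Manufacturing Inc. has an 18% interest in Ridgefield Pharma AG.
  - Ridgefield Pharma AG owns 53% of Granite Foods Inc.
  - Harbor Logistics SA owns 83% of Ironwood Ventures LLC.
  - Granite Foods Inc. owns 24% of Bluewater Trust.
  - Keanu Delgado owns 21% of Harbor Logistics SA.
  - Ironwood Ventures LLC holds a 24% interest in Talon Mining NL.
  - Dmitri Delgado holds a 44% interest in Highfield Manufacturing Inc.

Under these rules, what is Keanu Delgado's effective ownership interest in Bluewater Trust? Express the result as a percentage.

By parent–child attribution (R2), Keanu Delgado is treated as also owning Dmitri Delgado's interest in Highfield Manufacturing Inc, giving 38% + 44% = 82%.
Chain via Harbor Logistics SA → Ironwood Ventures LLC → Talon Mining NL (R3): 21% × 83% × 24% × 53% = 2.217096% of Bluewater Trust.
Chain via Highfield Manufacturing Inc. → Ridgefield Pharma AG → Granite Foods Inc. (R3): 82% × 18% × 53% × 24% = 1.877472% of Bluewater Trust.
Aggregating (R1): 2.217096% + 1.877472% = 4.094568%.

4.094568%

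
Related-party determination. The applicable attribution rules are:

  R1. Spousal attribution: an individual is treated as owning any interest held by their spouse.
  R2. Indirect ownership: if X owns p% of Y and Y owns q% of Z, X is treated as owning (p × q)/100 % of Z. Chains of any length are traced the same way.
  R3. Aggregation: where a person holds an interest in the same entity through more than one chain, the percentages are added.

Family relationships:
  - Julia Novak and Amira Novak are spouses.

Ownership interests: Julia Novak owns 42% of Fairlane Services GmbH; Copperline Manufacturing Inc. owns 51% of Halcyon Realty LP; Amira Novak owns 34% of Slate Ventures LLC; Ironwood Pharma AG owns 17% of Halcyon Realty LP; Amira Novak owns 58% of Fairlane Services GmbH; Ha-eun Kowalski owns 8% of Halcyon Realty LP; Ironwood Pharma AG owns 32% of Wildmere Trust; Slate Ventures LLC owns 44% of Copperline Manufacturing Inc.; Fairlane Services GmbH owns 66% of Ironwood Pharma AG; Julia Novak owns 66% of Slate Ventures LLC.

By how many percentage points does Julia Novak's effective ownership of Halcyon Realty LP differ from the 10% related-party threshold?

23.66

By spousal attribution (R1), Julia Novak is treated as also owning Amira Novak's interest in Slate Ventures LLC, giving 66% + 34% = 100%.
By spousal attribution (R1), Julia Novak is treated as also owning Amira Novak's interest in Fairlane Services GmbH, giving 42% + 58% = 100%.
Chain via Slate Ventures LLC → Copperline Manufacturing Inc. (R2): 100% × 44% × 51% = 22.44% of Halcyon Realty LP.
Chain via Fairlane Services GmbH → Ironwood Pharma AG (R2): 100% × 66% × 17% = 11.22% of Halcyon Realty LP.
Aggregating (R3): 22.44% + 11.22% = 33.66%.
33.66% exceeds the 10% threshold by 23.66 percentage points.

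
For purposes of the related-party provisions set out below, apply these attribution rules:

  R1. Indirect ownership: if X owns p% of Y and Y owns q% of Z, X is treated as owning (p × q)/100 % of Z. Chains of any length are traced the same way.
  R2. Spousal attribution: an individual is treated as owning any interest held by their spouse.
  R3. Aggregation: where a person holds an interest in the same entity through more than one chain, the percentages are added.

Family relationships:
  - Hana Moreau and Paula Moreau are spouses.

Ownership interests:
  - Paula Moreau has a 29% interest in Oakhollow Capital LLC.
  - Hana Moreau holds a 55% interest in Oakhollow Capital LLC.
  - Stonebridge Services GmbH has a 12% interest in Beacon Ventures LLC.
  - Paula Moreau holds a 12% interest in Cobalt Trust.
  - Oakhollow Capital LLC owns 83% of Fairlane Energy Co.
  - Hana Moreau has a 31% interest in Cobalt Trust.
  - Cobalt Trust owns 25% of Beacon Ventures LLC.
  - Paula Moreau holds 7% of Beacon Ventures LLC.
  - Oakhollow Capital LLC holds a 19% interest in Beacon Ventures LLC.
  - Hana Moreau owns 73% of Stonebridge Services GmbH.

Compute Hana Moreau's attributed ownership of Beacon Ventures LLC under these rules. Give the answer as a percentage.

By spousal attribution (R2), Hana Moreau is treated as also owning Paula Moreau's interest in Cobalt Trust, giving 31% + 12% = 43%.
By spousal attribution (R2), Hana Moreau is treated as also owning Paula Moreau's interest in Oakhollow Capital LLC, giving 55% + 29% = 84%.
By spousal attribution (R2), Hana Moreau is treated as owning Paula Moreau's 7% interest in Beacon Ventures LLC.
Chain via Stonebridge Services GmbH (R1): 73% × 12% = 8.76% of Beacon Ventures LLC.
Chain via Cobalt Trust (R1): 43% × 25% = 10.75% of Beacon Ventures LLC.
Chain via Oakhollow Capital LLC (R1): 84% × 19% = 15.96% of Beacon Ventures LLC.
Direct interest in Beacon Ventures LLC: 7%.
Aggregating (R3): 8.76% + 10.75% + 15.96% + 7% = 42.47%.

42.47%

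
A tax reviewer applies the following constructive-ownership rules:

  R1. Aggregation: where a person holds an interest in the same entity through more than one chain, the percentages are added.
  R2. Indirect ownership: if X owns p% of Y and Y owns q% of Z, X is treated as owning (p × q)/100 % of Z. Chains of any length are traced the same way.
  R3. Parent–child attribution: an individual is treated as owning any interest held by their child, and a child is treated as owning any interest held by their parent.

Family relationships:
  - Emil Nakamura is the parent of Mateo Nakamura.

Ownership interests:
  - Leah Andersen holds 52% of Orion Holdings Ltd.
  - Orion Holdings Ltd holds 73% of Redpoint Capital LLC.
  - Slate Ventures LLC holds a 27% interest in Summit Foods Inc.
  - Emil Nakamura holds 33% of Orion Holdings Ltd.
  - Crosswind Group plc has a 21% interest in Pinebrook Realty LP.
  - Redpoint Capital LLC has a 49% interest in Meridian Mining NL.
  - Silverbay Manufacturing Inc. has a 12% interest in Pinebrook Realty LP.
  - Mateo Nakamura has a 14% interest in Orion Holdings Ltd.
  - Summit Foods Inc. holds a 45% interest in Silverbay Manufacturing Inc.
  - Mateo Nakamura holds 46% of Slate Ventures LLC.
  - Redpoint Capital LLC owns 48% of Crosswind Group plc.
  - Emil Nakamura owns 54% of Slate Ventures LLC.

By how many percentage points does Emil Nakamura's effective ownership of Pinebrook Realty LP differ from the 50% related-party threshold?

45.083552

By parent–child attribution (R3), Emil Nakamura is treated as also owning Mateo Nakamura's interest in Slate Ventures LLC, giving 54% + 46% = 100%.
By parent–child attribution (R3), Emil Nakamura is treated as also owning Mateo Nakamura's interest in Orion Holdings Ltd, giving 33% + 14% = 47%.
Chain via Slate Ventures LLC → Summit Foods Inc. → Silverbay Manufacturing Inc. (R2): 100% × 27% × 45% × 12% = 1.458% of Pinebrook Realty LP.
Chain via Orion Holdings Ltd → Redpoint Capital LLC → Crosswind Group plc (R2): 47% × 73% × 48% × 21% = 3.458448% of Pinebrook Realty LP.
Aggregating (R1): 1.458% + 3.458448% = 4.916448%.
4.916448% falls short of the 50% threshold by 45.083552 percentage points.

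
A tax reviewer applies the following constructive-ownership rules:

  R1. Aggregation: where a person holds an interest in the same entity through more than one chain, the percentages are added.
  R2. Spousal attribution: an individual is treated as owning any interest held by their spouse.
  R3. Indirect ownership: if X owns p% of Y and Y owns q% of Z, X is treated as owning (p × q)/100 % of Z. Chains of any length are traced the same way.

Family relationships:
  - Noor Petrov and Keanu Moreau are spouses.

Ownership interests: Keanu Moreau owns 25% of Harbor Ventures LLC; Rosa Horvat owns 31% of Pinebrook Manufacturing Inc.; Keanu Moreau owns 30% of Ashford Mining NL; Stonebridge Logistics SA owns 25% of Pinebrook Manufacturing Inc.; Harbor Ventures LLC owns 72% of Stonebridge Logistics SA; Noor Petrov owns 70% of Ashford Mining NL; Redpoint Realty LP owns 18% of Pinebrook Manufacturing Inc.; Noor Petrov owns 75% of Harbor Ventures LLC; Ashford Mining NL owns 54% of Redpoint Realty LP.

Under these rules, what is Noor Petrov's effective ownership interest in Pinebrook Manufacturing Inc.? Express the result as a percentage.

27.72%

By spousal attribution (R2), Noor Petrov is treated as also owning Keanu Moreau's interest in Harbor Ventures LLC, giving 75% + 25% = 100%.
By spousal attribution (R2), Noor Petrov is treated as also owning Keanu Moreau's interest in Ashford Mining NL, giving 70% + 30% = 100%.
Chain via Harbor Ventures LLC → Stonebridge Logistics SA (R3): 100% × 72% × 25% = 18% of Pinebrook Manufacturing Inc.
Chain via Ashford Mining NL → Redpoint Realty LP (R3): 100% × 54% × 18% = 9.72% of Pinebrook Manufacturing Inc.
Aggregating (R1): 18% + 9.72% = 27.72%.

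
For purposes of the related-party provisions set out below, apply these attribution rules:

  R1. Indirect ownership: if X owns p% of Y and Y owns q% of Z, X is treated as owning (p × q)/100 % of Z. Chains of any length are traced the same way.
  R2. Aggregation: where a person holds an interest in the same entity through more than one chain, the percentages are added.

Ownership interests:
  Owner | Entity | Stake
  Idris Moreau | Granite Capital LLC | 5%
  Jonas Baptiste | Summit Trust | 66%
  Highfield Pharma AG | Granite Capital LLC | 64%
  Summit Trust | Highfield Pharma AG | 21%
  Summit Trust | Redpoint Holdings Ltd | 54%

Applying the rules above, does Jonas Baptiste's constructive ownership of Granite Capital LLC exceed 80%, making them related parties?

No

Chain via Summit Trust → Highfield Pharma AG (R1): 66% × 21% × 64% = 8.8704% of Granite Capital LLC.
8.8704% does not exceed the 80% threshold, so Jonas is not a related party to Granite Capital LLC.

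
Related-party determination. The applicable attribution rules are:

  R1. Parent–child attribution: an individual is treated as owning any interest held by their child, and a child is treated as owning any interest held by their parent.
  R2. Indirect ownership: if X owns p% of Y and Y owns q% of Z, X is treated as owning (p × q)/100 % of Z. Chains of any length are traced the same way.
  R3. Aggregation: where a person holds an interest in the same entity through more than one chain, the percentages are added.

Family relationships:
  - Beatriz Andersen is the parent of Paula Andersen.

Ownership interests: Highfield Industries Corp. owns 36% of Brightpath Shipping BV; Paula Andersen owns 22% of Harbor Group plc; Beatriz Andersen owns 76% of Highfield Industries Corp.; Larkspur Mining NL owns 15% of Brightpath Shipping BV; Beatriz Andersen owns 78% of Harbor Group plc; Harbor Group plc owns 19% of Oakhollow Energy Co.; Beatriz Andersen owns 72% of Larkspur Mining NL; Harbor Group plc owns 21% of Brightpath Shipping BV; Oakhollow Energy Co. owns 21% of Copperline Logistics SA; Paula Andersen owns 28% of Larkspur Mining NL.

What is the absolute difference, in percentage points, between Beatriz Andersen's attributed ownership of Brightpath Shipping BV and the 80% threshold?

By parent–child attribution (R1), Beatriz Andersen is treated as also owning Paula Andersen's interest in Larkspur Mining NL, giving 72% + 28% = 100%.
By parent–child attribution (R1), Beatriz Andersen is treated as also owning Paula Andersen's interest in Harbor Group plc, giving 78% + 22% = 100%.
Chain via Larkspur Mining NL (R2): 100% × 15% = 15% of Brightpath Shipping BV.
Chain via Highfield Industries Corp. (R2): 76% × 36% = 27.36% of Brightpath Shipping BV.
Chain via Harbor Group plc (R2): 100% × 21% = 21% of Brightpath Shipping BV.
Aggregating (R3): 15% + 27.36% + 21% = 63.36%.
63.36% falls short of the 80% threshold by 16.64 percentage points.

16.64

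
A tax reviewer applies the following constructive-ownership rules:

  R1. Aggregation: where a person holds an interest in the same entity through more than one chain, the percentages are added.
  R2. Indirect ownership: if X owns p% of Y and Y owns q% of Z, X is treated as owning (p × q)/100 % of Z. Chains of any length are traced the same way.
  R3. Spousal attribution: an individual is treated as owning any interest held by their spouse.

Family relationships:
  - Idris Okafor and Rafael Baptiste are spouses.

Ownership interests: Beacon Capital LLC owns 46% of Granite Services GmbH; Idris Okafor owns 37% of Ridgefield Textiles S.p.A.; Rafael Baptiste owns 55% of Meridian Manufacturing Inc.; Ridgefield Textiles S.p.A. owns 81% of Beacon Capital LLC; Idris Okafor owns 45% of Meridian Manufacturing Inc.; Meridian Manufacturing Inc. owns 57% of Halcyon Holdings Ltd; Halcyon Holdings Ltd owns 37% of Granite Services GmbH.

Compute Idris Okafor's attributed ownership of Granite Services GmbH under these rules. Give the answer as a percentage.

34.8762%

By spousal attribution (R3), Idris Okafor is treated as also owning Rafael Baptiste's interest in Meridian Manufacturing Inc, giving 45% + 55% = 100%.
Chain via Ridgefield Textiles S.p.A. → Beacon Capital LLC (R2): 37% × 81% × 46% = 13.7862% of Granite Services GmbH.
Chain via Meridian Manufacturing Inc. → Halcyon Holdings Ltd (R2): 100% × 57% × 37% = 21.09% of Granite Services GmbH.
Aggregating (R1): 13.7862% + 21.09% = 34.8762%.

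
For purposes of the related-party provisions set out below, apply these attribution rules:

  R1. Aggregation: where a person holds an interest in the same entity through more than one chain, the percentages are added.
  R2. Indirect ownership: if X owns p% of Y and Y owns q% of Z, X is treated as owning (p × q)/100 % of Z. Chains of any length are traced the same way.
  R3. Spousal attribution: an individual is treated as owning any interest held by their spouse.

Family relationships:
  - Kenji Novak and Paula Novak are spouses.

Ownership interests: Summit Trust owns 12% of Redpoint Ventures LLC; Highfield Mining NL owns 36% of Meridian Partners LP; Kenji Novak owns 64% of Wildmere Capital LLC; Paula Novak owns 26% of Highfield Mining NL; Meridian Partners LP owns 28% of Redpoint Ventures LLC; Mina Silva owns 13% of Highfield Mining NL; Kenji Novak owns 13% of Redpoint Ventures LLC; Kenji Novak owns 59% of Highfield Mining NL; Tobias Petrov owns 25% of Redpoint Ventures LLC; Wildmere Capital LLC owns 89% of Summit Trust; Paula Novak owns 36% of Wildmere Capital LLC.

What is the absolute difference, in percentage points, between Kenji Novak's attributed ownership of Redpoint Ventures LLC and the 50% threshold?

17.752

By spousal attribution (R3), Kenji Novak is treated as also owning Paula Novak's interest in Highfield Mining NL, giving 59% + 26% = 85%.
By spousal attribution (R3), Kenji Novak is treated as also owning Paula Novak's interest in Wildmere Capital LLC, giving 64% + 36% = 100%.
Chain via Highfield Mining NL → Meridian Partners LP (R2): 85% × 36% × 28% = 8.568% of Redpoint Ventures LLC.
Chain via Wildmere Capital LLC → Summit Trust (R2): 100% × 89% × 12% = 10.68% of Redpoint Ventures LLC.
Direct interest in Redpoint Ventures LLC: 13%.
Aggregating (R1): 8.568% + 10.68% + 13% = 32.248%.
32.248% falls short of the 50% threshold by 17.752 percentage points.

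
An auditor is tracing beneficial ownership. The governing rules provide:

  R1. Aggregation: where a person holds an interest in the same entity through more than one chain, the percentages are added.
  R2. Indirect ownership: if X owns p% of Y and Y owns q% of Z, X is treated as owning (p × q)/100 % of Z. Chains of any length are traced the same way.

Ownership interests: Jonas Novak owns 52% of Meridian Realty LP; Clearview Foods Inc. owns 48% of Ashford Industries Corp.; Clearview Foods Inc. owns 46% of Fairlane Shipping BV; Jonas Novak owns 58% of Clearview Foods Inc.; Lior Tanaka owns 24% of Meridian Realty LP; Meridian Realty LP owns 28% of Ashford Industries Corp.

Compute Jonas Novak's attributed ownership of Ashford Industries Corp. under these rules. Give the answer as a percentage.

42.4%

Chain via Clearview Foods Inc. (R2): 58% × 48% = 27.84% of Ashford Industries Corp.
Chain via Meridian Realty LP (R2): 52% × 28% = 14.56% of Ashford Industries Corp.
Aggregating (R1): 27.84% + 14.56% = 42.4%.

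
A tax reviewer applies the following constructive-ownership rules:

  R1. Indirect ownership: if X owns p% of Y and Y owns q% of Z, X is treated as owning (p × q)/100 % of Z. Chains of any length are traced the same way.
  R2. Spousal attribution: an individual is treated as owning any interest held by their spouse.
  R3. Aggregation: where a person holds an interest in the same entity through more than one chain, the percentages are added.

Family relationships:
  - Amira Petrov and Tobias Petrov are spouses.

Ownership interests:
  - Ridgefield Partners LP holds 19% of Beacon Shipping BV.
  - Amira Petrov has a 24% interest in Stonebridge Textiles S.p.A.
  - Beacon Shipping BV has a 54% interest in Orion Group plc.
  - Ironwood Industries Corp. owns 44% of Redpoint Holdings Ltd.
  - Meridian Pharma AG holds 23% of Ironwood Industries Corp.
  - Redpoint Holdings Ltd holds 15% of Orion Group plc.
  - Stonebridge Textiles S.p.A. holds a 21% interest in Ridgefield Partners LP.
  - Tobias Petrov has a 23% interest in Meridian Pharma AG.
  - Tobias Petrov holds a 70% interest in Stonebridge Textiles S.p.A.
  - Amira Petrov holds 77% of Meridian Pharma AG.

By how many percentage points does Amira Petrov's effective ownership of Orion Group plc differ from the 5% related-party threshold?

By spousal attribution (R2), Amira Petrov is treated as also owning Tobias Petrov's interest in Meridian Pharma AG, giving 77% + 23% = 100%.
By spousal attribution (R2), Amira Petrov is treated as also owning Tobias Petrov's interest in Stonebridge Textiles S.p.A, giving 24% + 70% = 94%.
Chain via Meridian Pharma AG → Ironwood Industries Corp. → Redpoint Holdings Ltd (R1): 100% × 23% × 44% × 15% = 1.518% of Orion Group plc.
Chain via Stonebridge Textiles S.p.A. → Ridgefield Partners LP → Beacon Shipping BV (R1): 94% × 21% × 19% × 54% = 2.025324% of Orion Group plc.
Aggregating (R3): 1.518% + 2.025324% = 3.543324%.
3.543324% falls short of the 5% threshold by 1.456676 percentage points.

1.456676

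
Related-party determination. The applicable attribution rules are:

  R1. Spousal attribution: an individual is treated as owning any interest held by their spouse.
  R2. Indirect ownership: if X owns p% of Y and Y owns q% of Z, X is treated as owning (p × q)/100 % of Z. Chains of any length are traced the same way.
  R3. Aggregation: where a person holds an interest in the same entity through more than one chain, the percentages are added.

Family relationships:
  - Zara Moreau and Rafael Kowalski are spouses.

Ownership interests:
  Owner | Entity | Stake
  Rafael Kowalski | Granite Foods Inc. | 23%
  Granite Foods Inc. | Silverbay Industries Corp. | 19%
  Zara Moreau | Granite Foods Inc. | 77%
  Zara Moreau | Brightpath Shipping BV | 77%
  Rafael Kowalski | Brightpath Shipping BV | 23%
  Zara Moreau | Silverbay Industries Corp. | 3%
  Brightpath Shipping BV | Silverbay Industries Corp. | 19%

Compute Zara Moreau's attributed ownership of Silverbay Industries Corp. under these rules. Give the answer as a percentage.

41%

By spousal attribution (R1), Zara Moreau is treated as also owning Rafael Kowalski's interest in Brightpath Shipping BV, giving 77% + 23% = 100%.
By spousal attribution (R1), Zara Moreau is treated as also owning Rafael Kowalski's interest in Granite Foods Inc, giving 77% + 23% = 100%.
Chain via Brightpath Shipping BV (R2): 100% × 19% = 19% of Silverbay Industries Corp.
Chain via Granite Foods Inc. (R2): 100% × 19% = 19% of Silverbay Industries Corp.
Direct interest in Silverbay Industries Corp: 3%.
Aggregating (R3): 19% + 19% + 3% = 41%.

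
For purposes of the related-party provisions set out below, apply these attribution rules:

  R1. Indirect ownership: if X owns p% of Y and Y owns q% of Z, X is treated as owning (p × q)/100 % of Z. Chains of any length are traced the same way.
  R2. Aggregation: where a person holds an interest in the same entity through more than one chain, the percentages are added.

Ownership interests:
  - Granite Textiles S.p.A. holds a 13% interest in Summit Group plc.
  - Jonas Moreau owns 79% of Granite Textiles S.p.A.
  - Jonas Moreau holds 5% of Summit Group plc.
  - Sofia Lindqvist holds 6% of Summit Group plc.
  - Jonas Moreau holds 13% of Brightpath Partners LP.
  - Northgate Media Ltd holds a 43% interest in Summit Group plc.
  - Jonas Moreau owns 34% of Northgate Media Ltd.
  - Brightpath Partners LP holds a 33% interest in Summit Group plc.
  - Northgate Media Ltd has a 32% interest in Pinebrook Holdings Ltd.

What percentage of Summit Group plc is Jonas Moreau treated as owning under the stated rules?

Chain via Granite Textiles S.p.A. (R1): 79% × 13% = 10.27% of Summit Group plc.
Chain via Brightpath Partners LP (R1): 13% × 33% = 4.29% of Summit Group plc.
Chain via Northgate Media Ltd (R1): 34% × 43% = 14.62% of Summit Group plc.
Direct interest in Summit Group plc: 5%.
Aggregating (R2): 10.27% + 4.29% + 14.62% + 5% = 34.18%.

34.18%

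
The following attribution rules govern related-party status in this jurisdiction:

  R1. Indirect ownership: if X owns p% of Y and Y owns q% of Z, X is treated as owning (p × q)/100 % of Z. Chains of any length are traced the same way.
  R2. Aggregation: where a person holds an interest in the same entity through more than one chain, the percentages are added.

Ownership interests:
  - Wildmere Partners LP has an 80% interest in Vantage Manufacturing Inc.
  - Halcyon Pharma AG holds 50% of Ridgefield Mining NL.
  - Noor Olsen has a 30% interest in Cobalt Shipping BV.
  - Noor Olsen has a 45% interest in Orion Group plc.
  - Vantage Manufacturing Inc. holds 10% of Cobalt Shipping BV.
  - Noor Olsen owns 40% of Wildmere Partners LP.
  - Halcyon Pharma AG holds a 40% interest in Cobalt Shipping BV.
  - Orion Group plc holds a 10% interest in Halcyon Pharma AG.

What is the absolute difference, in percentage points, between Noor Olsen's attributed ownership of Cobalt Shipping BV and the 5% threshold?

Chain via Orion Group plc → Halcyon Pharma AG (R1): 45% × 10% × 40% = 1.8% of Cobalt Shipping BV.
Chain via Wildmere Partners LP → Vantage Manufacturing Inc. (R1): 40% × 80% × 10% = 3.2% of Cobalt Shipping BV.
Direct interest in Cobalt Shipping BV: 30%.
Aggregating (R2): 1.8% + 3.2% + 30% = 35%.
35% exceeds the 5% threshold by 30 percentage points.

30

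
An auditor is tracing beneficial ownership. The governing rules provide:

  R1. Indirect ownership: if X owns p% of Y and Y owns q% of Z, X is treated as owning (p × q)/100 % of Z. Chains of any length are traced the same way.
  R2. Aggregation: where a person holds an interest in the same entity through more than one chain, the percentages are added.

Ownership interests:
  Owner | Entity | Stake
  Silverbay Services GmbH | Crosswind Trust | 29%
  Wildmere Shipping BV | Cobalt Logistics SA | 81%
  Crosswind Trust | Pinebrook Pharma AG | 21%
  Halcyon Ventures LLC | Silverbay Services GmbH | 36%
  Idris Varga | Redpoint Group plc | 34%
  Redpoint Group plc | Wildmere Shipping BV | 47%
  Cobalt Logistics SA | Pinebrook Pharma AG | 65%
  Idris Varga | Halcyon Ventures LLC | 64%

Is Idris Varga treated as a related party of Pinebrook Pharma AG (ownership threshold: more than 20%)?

Chain via Redpoint Group plc → Wildmere Shipping BV → Cobalt Logistics SA (R1): 34% × 47% × 81% × 65% = 8.41347% of Pinebrook Pharma AG.
Chain via Halcyon Ventures LLC → Silverbay Services GmbH → Crosswind Trust (R1): 64% × 36% × 29% × 21% = 1.403136% of Pinebrook Pharma AG.
Aggregating (R2): 8.41347% + 1.403136% = 9.816606%.
9.816606% does not exceed the 20% threshold, so Idris is not a related party to Pinebrook Pharma AG.

No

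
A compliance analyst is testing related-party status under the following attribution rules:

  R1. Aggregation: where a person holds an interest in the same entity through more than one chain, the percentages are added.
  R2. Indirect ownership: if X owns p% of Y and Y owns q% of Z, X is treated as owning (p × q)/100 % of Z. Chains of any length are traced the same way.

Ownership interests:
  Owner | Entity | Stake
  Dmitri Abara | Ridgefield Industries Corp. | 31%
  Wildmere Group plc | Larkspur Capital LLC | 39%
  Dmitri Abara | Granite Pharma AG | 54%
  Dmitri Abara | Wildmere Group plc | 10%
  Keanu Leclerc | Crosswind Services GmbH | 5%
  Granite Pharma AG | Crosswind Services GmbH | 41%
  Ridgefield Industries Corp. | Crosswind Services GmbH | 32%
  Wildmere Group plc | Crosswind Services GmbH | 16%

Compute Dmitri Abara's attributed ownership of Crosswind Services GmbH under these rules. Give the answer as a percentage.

Chain via Ridgefield Industries Corp. (R2): 31% × 32% = 9.92% of Crosswind Services GmbH.
Chain via Wildmere Group plc (R2): 10% × 16% = 1.6% of Crosswind Services GmbH.
Chain via Granite Pharma AG (R2): 54% × 41% = 22.14% of Crosswind Services GmbH.
Aggregating (R1): 9.92% + 1.6% + 22.14% = 33.66%.

33.66%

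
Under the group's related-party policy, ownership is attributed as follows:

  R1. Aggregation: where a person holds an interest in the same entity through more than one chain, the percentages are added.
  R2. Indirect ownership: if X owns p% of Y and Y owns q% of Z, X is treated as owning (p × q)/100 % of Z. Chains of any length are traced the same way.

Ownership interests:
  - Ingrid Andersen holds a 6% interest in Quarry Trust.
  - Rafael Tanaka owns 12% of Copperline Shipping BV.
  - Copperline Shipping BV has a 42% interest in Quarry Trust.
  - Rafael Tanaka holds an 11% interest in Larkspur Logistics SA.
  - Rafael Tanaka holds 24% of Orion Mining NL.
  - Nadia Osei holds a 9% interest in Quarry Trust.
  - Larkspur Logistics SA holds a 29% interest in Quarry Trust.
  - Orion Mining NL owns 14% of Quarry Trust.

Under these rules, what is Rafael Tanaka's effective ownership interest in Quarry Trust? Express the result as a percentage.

Chain via Larkspur Logistics SA (R2): 11% × 29% = 3.19% of Quarry Trust.
Chain via Copperline Shipping BV (R2): 12% × 42% = 5.04% of Quarry Trust.
Chain via Orion Mining NL (R2): 24% × 14% = 3.36% of Quarry Trust.
Aggregating (R1): 3.19% + 5.04% + 3.36% = 11.59%.

11.59%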